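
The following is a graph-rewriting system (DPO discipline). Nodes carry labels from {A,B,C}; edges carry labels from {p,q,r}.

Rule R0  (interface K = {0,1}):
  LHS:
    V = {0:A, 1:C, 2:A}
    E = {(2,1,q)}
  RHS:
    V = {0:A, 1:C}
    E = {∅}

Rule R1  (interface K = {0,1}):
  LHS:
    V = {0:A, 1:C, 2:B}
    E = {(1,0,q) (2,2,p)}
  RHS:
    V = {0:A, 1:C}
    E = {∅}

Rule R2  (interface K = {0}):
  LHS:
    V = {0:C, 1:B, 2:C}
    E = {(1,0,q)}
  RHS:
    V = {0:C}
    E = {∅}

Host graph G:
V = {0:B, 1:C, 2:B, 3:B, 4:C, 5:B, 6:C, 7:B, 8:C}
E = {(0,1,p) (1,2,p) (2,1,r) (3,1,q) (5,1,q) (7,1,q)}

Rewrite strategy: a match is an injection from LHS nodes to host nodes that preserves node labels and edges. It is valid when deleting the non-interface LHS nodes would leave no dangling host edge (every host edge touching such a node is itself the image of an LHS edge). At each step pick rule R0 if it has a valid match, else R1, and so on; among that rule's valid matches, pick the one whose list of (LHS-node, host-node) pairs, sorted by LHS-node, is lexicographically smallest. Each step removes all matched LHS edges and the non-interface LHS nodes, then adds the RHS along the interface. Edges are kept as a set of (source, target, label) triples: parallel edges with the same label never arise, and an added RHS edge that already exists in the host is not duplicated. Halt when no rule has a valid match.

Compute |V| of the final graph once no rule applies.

Answer: 3

Steps:
initial: |V|=9 |E|=6  E = 0-p->1 1-p->2 2-r->1 3-q->1 5-q->1 7-q->1
step 1: apply R2 at {0↦1, 1↦3, 2↦4}  → |V|=7 |E|=5  E = 0-p->1 1-p->2 2-r->1 5-q->1 7-q->1
step 2: apply R2 at {0↦1, 1↦5, 2↦6}  → |V|=5 |E|=4  E = 0-p->1 1-p->2 2-r->1 7-q->1
step 3: apply R2 at {0↦1, 1↦7, 2↦8}  → |V|=3 |E|=3  E = 0-p->1 1-p->2 2-r->1
normal form: no rule applies after step 3
NF nodes: {0:B, 1:C, 2:B}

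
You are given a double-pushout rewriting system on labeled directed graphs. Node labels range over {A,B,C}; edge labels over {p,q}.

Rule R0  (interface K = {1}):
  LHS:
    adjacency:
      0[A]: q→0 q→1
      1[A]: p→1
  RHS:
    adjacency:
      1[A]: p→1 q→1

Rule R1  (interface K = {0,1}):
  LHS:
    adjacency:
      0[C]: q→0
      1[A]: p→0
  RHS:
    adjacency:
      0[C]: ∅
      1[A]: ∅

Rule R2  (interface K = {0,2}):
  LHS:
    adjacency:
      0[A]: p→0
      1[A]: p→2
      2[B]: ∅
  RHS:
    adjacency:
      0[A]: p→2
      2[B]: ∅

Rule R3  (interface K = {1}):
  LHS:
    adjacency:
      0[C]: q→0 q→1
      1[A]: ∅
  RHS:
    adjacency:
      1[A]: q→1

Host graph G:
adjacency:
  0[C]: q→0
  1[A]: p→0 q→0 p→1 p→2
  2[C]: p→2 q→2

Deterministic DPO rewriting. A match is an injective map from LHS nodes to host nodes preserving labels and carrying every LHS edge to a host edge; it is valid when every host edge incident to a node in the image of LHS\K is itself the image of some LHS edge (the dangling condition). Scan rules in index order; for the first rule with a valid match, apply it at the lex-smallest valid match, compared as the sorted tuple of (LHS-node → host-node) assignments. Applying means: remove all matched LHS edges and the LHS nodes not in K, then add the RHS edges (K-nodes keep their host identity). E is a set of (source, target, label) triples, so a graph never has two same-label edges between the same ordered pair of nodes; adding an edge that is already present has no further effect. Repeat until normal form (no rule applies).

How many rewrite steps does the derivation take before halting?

[0] host  ⇒  3 nodes, 7 edges  {0-q->0 1-p->0 1-q->0 1-p->1 1-p->2 2-p->2 2-q->2}
[1] R1 @ {0↦0, 1↦1}  ⇒  3 nodes, 5 edges  {1-q->0 1-p->1 1-p->2 2-p->2 2-q->2}
[2] R1 @ {0↦2, 1↦1}  ⇒  3 nodes, 3 edges  {1-q->0 1-p->1 2-p->2}
final graph: no rule applies after step 2

Answer: 2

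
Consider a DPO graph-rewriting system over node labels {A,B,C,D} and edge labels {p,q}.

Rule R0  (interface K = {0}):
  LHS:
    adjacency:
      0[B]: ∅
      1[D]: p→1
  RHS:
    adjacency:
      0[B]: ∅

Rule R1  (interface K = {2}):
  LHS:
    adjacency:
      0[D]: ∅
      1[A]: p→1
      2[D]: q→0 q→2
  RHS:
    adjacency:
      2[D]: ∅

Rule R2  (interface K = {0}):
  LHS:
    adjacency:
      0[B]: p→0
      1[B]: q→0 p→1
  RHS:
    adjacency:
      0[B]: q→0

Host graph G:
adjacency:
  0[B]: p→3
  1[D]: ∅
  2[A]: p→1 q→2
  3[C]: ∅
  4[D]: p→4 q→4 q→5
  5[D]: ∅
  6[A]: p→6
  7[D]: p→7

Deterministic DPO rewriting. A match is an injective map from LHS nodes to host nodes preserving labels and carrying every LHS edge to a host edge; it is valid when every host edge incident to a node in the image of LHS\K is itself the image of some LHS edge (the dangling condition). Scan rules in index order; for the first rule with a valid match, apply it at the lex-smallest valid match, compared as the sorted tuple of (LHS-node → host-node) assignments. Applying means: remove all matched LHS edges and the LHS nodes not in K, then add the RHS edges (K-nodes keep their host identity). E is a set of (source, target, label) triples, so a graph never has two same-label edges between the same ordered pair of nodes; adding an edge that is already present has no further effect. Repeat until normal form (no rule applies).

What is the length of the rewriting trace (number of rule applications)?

start.  V:8 E:8  edges: 0-p->3 2-p->1 2-q->2 4-p->4 4-q->4 4-q->5 6-p->6 7-p->7
1. fire R0 via {0↦0, 1↦7}  →  V:7 E:7  edges: 0-p->3 2-p->1 2-q->2 4-p->4 4-q->4 4-q->5 6-p->6
2. fire R1 via {0↦5, 1↦6, 2↦4}  →  V:5 E:4  edges: 0-p->3 2-p->1 2-q->2 4-p->4
3. fire R0 via {0↦0, 1↦4}  →  V:4 E:3  edges: 0-p->3 2-p->1 2-q->2
halt: no rule applies after step 3

Answer: 3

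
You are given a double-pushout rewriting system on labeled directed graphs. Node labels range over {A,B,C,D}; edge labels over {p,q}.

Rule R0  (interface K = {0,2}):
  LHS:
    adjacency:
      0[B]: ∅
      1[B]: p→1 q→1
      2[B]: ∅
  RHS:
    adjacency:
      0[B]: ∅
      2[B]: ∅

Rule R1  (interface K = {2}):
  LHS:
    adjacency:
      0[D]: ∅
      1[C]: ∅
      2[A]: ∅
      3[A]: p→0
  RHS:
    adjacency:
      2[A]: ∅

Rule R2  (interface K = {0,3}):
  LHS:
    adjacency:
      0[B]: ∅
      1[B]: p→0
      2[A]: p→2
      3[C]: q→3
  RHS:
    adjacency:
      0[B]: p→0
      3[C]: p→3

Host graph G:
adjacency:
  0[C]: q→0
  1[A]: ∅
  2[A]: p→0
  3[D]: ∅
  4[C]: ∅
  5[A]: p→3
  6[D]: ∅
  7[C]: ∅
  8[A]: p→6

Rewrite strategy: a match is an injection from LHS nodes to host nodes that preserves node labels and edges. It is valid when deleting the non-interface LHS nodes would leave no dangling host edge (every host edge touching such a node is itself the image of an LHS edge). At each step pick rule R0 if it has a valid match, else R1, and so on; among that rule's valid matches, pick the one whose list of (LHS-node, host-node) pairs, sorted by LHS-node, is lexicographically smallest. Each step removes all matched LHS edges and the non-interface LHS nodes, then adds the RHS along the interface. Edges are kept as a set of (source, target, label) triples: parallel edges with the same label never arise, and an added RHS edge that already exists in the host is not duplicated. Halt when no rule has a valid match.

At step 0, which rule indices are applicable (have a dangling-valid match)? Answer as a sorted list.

Answer: [R1]

Derivation:
R0: no valid match — LHS pattern not found
R1: 12 valid matches — {0↦3, 1↦4, 2↦1, 3↦5}, {0↦3, 1↦4, 2↦2, 3↦5}, {0↦3, 1↦4, 2↦8, 3↦5} (+9 more)
R2: no valid match — LHS pattern not found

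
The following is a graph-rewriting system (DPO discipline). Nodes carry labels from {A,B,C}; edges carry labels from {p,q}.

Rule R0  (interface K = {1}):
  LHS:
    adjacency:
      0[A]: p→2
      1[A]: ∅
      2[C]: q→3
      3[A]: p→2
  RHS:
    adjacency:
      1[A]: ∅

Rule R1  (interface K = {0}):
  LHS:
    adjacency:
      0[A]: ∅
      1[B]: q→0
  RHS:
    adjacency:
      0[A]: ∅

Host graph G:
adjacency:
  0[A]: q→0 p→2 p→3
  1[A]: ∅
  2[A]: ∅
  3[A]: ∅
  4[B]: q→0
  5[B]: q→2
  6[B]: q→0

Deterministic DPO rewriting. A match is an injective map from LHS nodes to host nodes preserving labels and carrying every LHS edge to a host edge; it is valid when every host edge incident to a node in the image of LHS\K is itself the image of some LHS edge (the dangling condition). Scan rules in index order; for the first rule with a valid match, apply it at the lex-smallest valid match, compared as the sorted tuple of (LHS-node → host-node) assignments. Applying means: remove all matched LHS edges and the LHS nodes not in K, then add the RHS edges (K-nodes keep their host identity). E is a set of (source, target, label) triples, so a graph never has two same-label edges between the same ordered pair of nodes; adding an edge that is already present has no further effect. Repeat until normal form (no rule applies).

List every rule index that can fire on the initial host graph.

Answer: [R1]

Derivation:
R0: no valid match — LHS pattern not found
R1: 3 valid matches — {0↦0, 1↦4}, {0↦0, 1↦6}, {0↦2, 1↦5}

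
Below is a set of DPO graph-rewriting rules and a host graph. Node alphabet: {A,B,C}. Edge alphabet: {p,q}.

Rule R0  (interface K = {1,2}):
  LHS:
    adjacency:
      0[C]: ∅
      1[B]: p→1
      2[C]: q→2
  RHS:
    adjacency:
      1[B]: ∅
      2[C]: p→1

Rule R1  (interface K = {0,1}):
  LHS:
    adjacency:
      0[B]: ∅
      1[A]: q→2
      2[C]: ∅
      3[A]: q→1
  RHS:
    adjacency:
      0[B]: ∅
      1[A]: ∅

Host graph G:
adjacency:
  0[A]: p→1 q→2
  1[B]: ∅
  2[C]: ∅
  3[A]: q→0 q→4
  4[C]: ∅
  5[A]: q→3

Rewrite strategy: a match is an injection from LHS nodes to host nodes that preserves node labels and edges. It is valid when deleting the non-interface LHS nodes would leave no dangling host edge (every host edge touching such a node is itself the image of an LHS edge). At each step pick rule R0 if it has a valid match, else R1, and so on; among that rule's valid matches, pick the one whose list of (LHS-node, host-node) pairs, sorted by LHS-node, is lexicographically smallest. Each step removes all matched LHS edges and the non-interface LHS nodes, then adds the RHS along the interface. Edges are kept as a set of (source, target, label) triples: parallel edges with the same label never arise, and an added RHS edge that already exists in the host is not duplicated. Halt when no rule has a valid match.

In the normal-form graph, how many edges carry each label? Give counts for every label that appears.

[0] host  ⇒  6 nodes, 5 edges  {0-p->1 0-q->2 3-q->0 3-q->4 5-q->3}
[1] R1 @ {0↦1, 1↦3, 2↦4, 3↦5}  ⇒  4 nodes, 3 edges  {0-p->1 0-q->2 3-q->0}
[2] R1 @ {0↦1, 1↦0, 2↦2, 3↦3}  ⇒  2 nodes, 1 edges  {0-p->1}
final graph: no rule applies after step 2
NF edges: [(0, 1, 'p')]

Answer: p:1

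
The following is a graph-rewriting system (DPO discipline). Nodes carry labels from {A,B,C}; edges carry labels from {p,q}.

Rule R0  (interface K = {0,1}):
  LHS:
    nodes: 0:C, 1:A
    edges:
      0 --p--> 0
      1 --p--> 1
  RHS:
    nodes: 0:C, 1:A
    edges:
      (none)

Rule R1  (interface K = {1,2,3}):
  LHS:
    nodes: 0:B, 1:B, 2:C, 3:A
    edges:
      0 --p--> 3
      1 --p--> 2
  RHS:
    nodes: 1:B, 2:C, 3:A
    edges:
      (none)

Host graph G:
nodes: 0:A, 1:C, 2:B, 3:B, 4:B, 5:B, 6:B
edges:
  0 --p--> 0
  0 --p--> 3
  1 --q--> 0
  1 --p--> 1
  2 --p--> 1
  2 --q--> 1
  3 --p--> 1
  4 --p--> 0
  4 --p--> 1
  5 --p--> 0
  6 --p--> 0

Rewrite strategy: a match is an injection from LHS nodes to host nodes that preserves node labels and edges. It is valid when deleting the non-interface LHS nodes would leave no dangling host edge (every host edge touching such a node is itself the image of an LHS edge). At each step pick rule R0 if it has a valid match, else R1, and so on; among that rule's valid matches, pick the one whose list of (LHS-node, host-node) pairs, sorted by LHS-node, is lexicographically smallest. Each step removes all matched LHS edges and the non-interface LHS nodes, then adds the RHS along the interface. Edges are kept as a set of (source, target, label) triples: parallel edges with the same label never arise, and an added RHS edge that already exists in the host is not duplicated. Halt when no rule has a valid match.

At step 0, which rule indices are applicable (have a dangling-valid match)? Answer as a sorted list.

Answer: [R0,R1]

Derivation:
R0: 1 valid match — {0↦1, 1↦0}
R1: 6 valid matches — {0↦5, 1↦2, 2↦1, 3↦0}, {0↦5, 1↦3, 2↦1, 3↦0}, {0↦5, 1↦4, 2↦1, 3↦0} (+3 more)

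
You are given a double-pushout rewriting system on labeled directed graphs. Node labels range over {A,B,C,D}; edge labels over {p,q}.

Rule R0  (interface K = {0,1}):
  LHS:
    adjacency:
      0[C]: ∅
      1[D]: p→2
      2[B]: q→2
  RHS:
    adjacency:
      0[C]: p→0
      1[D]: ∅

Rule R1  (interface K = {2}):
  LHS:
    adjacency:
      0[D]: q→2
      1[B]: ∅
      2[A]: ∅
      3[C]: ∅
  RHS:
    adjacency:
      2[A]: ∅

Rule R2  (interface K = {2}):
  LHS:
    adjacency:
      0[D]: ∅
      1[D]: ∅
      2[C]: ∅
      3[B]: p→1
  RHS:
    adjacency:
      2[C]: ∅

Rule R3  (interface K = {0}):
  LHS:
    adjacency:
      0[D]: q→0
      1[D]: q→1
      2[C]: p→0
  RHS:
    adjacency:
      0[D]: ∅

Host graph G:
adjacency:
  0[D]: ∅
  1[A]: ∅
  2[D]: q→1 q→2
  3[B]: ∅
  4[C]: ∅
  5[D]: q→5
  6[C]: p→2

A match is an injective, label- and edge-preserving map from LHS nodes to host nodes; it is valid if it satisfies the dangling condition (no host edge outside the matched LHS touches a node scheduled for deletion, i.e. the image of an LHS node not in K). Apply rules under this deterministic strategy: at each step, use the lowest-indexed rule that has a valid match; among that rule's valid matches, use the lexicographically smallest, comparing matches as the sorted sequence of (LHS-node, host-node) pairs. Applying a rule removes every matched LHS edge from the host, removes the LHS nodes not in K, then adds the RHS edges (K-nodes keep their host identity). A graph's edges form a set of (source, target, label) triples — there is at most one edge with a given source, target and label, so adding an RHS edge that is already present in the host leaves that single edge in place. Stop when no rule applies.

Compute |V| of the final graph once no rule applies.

start.  V:7 E:4  edges: 2-q->1 2-q->2 5-q->5 6-p->2
1. fire R3 via {0↦2, 1↦5, 2↦6}  →  V:5 E:1  edges: 2-q->1
2. fire R1 via {0↦2, 1↦3, 2↦1, 3↦4}  →  V:2 E:0  edges: ∅
final graph: no rule applies after step 2
NF nodes: {0:D, 1:A}

Answer: 2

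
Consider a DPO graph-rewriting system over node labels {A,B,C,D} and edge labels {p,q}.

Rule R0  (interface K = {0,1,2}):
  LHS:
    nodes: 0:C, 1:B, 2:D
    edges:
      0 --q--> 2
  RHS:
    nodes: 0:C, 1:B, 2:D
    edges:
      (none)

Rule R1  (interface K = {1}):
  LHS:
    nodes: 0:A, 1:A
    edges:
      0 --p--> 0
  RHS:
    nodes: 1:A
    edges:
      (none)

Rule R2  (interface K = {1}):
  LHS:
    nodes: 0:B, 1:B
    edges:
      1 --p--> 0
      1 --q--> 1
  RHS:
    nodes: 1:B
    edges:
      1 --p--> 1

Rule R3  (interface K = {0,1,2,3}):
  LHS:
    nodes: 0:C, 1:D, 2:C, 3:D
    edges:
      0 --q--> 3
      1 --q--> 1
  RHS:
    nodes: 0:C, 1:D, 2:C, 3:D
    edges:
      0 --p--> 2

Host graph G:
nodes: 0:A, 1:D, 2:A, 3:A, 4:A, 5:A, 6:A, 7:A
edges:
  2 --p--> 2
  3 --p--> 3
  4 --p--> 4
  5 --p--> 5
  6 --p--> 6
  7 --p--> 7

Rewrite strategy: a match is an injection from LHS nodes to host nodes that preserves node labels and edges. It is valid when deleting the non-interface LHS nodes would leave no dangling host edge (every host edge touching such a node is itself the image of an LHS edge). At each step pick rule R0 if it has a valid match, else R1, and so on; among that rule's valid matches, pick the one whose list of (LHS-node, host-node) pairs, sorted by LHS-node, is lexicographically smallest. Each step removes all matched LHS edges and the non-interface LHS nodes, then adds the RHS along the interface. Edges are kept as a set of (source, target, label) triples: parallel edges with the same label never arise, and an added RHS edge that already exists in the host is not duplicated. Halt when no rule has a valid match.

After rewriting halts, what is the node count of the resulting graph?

start.  V:8 E:6  edges: 2-p->2 3-p->3 4-p->4 5-p->5 6-p->6 7-p->7
1. fire R1 via {0↦2, 1↦0}  →  V:7 E:5  edges: 3-p->3 4-p->4 5-p->5 6-p->6 7-p->7
2. fire R1 via {0↦3, 1↦0}  →  V:6 E:4  edges: 4-p->4 5-p->5 6-p->6 7-p->7
3. fire R1 via {0↦4, 1↦0}  →  V:5 E:3  edges: 5-p->5 6-p->6 7-p->7
4. fire R1 via {0↦5, 1↦0}  →  V:4 E:2  edges: 6-p->6 7-p->7
5. fire R1 via {0↦6, 1↦0}  →  V:3 E:1  edges: 7-p->7
6. fire R1 via {0↦7, 1↦0}  →  V:2 E:0  edges: ∅
halt: no rule applies after step 6
NF nodes: {0:A, 1:D}

Answer: 2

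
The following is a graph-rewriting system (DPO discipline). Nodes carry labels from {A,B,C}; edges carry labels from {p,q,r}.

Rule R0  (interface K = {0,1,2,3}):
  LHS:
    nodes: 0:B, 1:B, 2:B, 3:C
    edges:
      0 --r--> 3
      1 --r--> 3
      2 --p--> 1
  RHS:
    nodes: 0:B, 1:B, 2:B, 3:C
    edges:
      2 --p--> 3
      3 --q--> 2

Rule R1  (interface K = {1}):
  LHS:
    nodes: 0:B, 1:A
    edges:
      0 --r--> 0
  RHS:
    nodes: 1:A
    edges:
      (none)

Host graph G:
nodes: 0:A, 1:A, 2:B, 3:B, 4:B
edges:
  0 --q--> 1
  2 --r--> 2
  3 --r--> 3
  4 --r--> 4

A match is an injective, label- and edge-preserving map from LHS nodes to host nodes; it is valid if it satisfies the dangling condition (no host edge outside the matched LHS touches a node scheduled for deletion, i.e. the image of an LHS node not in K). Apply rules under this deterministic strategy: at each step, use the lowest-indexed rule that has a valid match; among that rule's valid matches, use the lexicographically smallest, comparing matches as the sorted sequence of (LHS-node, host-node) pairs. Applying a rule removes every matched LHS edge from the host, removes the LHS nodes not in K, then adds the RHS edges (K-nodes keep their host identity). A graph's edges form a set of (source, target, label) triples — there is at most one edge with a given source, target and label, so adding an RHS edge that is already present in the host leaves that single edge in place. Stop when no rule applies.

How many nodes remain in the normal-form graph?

Answer: 2

Steps:
[0] host  ⇒  5 nodes, 4 edges  {0-q->1 2-r->2 3-r->3 4-r->4}
[1] R1 @ {0↦2, 1↦0}  ⇒  4 nodes, 3 edges  {0-q->1 3-r->3 4-r->4}
[2] R1 @ {0↦3, 1↦0}  ⇒  3 nodes, 2 edges  {0-q->1 4-r->4}
[3] R1 @ {0↦4, 1↦0}  ⇒  2 nodes, 1 edges  {0-q->1}
halt: no rule applies after step 3
NF nodes: {0:A, 1:A}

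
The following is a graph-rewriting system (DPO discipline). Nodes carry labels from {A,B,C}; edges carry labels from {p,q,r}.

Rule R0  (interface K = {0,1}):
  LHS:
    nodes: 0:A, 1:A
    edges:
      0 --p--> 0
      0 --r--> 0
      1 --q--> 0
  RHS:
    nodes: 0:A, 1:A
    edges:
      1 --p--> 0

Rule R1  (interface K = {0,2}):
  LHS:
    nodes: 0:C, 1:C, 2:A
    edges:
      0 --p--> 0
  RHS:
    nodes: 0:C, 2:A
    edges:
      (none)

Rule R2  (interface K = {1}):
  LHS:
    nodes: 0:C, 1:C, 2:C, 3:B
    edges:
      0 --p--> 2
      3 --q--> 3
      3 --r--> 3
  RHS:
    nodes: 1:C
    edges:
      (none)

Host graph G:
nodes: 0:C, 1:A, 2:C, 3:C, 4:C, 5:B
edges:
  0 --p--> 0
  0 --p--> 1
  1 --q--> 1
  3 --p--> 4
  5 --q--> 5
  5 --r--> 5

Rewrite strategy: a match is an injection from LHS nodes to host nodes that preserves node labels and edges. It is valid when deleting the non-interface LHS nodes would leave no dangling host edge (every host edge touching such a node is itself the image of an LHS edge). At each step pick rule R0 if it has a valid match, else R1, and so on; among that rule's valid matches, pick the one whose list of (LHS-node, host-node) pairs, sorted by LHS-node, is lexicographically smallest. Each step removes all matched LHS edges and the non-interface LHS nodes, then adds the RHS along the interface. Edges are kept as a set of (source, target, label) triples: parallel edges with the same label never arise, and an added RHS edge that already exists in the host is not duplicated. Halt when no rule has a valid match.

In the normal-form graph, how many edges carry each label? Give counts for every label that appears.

initial: |V|=6 |E|=6  E = 0-p->0 0-p->1 1-q->1 3-p->4 5-q->5 5-r->5
step 1: apply R1 at {0↦0, 1↦2, 2↦1}  → |V|=5 |E|=5  E = 0-p->1 1-q->1 3-p->4 5-q->5 5-r->5
step 2: apply R2 at {0↦3, 1↦0, 2↦4, 3↦5}  → |V|=2 |E|=2  E = 0-p->1 1-q->1
halt: no rule applies after step 2
NF edges: [(0, 1, 'p'), (1, 1, 'q')]

Answer: p:1 q:1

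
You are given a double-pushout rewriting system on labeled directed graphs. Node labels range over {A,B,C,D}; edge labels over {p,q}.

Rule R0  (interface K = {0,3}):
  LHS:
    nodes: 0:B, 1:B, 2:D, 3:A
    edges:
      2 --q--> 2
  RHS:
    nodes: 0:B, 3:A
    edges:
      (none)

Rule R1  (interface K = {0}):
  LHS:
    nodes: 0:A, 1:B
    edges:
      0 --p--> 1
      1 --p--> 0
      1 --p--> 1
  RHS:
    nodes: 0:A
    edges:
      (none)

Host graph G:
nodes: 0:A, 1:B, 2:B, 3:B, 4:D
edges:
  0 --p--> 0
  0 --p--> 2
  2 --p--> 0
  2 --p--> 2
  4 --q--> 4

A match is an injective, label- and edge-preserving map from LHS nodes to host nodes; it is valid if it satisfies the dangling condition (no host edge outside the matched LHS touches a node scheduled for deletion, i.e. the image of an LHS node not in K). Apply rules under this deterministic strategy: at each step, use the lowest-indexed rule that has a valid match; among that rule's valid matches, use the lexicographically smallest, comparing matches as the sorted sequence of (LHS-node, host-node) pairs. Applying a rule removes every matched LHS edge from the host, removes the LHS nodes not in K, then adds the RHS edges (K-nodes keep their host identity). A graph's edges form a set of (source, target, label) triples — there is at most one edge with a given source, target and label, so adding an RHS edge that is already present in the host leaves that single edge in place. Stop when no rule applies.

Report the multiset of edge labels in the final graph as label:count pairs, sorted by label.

Answer: p:1

Rewrite trace:
initial: |V|=5 |E|=5  E = 0-p->0 0-p->2 2-p->0 2-p->2 4-q->4
step 1: apply R0 at {0↦1, 1↦3, 2↦4, 3↦0}  → |V|=3 |E|=4  E = 0-p->0 0-p->2 2-p->0 2-p->2
step 2: apply R1 at {0↦0, 1↦2}  → |V|=2 |E|=1  E = 0-p->0
halt: no rule applies after step 2
NF edges: [(0, 0, 'p')]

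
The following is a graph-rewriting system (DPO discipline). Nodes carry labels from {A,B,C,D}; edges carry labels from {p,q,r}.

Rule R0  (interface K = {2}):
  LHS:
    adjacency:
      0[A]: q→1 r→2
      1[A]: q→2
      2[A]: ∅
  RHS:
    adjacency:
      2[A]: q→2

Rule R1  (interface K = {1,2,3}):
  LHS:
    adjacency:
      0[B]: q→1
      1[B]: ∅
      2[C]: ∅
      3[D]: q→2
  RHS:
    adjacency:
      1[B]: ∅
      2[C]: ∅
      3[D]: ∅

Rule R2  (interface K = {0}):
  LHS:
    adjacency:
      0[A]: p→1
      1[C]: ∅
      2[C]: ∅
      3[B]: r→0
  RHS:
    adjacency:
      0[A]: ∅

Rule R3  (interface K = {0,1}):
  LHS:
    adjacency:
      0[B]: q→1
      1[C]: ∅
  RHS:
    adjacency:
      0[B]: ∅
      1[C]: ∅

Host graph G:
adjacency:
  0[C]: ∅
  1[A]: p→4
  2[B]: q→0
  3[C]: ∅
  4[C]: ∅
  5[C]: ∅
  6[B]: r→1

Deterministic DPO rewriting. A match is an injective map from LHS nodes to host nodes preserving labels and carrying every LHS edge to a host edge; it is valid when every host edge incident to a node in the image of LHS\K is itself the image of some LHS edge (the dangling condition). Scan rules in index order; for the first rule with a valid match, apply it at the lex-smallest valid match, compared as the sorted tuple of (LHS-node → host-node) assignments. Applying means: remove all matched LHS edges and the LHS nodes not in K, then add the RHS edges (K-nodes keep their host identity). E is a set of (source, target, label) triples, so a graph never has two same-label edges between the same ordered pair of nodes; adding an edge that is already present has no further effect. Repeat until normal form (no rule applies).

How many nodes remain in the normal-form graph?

initial: |V|=7 |E|=3  E = 1-p->4 2-q->0 6-r->1
step 1: apply R2 at {0↦1, 1↦4, 2↦3, 3↦6}  → |V|=4 |E|=1  E = 2-q->0
step 2: apply R3 at {0↦2, 1↦0}  → |V|=4 |E|=0  E = ∅
normal form: no rule applies after step 2
NF nodes: {0:C, 1:A, 2:B, 5:C}

Answer: 4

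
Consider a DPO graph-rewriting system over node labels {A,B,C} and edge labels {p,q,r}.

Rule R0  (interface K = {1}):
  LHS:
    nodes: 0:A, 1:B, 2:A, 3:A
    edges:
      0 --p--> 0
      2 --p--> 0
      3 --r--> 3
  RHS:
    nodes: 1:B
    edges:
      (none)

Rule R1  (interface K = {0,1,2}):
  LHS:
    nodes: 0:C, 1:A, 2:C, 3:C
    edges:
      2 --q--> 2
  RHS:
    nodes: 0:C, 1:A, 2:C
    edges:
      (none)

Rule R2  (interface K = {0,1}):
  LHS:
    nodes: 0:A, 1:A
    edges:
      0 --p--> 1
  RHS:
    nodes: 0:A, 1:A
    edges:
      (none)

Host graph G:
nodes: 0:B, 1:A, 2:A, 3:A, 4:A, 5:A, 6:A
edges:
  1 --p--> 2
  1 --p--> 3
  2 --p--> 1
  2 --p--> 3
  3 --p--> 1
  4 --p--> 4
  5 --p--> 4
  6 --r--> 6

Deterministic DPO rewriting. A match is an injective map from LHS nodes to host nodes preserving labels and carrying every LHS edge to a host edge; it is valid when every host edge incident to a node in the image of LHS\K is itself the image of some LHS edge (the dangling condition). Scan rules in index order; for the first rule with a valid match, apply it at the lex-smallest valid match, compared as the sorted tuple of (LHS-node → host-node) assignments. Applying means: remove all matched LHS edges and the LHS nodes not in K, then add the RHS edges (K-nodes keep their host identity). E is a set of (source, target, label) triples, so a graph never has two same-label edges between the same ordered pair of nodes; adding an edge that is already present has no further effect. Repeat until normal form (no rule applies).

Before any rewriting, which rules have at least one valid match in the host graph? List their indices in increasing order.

R0: 1 valid match — {0↦4, 1↦0, 2↦5, 3↦6}
R1: no valid match — LHS pattern not found
R2: 6 valid matches — {0↦1, 1↦2}, {0↦1, 1↦3}, {0↦2, 1↦1} (+3 more)

Answer: [R0,R2]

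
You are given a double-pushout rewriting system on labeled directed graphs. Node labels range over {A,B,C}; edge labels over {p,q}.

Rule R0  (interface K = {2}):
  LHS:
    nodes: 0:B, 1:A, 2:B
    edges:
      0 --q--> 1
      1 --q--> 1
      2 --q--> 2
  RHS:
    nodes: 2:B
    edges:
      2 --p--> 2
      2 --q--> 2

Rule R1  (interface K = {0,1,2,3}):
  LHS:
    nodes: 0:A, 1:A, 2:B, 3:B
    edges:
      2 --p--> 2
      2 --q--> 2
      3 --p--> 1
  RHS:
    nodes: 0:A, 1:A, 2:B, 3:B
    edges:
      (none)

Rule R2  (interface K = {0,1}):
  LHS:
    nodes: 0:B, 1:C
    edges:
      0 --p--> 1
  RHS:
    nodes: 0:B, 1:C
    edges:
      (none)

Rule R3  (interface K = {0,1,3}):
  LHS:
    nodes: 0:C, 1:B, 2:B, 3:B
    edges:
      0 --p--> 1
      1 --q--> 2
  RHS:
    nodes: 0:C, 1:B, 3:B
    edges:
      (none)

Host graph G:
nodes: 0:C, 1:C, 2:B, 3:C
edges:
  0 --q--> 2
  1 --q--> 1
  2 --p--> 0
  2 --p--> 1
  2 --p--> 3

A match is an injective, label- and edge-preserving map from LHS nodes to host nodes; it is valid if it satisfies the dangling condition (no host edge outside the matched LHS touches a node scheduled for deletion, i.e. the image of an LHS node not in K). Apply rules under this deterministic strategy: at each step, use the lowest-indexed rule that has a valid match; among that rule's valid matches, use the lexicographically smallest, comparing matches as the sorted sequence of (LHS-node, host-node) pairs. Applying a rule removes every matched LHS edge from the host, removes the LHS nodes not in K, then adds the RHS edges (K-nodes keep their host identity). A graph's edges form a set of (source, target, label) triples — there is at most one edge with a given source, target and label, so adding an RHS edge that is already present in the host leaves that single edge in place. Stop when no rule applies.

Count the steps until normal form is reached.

initial: |V|=4 |E|=5  E = 0-q->2 1-q->1 2-p->0 2-p->1 2-p->3
step 1: apply R2 at {0↦2, 1↦0}  → |V|=4 |E|=4  E = 0-q->2 1-q->1 2-p->1 2-p->3
step 2: apply R2 at {0↦2, 1↦1}  → |V|=4 |E|=3  E = 0-q->2 1-q->1 2-p->3
step 3: apply R2 at {0↦2, 1↦3}  → |V|=4 |E|=2  E = 0-q->2 1-q->1
normal form: no rule applies after step 3

Answer: 3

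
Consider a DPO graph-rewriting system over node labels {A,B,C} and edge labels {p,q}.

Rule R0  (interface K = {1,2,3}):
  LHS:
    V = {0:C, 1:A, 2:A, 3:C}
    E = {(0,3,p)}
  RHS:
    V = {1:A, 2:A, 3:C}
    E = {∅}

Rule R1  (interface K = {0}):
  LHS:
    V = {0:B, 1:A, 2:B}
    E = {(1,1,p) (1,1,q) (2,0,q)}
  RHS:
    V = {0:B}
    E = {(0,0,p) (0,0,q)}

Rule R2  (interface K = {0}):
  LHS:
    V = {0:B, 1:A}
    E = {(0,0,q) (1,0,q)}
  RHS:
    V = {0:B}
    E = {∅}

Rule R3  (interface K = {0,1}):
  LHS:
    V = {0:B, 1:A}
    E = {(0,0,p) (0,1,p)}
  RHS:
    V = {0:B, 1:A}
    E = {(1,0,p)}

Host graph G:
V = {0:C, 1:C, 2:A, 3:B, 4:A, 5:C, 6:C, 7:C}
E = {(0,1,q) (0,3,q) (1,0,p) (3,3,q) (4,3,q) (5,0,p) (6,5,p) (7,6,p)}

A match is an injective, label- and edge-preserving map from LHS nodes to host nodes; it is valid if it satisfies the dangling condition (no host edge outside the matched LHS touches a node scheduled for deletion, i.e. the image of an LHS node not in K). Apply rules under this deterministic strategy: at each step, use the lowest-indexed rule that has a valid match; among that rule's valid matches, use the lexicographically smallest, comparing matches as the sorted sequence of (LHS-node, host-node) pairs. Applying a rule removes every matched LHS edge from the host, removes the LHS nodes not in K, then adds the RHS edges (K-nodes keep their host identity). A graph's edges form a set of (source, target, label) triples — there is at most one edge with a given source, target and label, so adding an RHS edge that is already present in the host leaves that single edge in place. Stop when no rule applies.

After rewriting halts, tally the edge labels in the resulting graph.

Answer: p:1 q:2

Rewrite trace:
initial: |V|=8 |E|=8  E = 0-q->1 0-q->3 1-p->0 3-q->3 4-q->3 5-p->0 6-p->5 7-p->6
step 1: apply R0 at {0↦7, 1↦2, 2↦4, 3↦6}  → |V|=7 |E|=7  E = 0-q->1 0-q->3 1-p->0 3-q->3 4-q->3 5-p->0 6-p->5
step 2: apply R0 at {0↦6, 1↦2, 2↦4, 3↦5}  → |V|=6 |E|=6  E = 0-q->1 0-q->3 1-p->0 3-q->3 4-q->3 5-p->0
step 3: apply R0 at {0↦5, 1↦2, 2↦4, 3↦0}  → |V|=5 |E|=5  E = 0-q->1 0-q->3 1-p->0 3-q->3 4-q->3
step 4: apply R2 at {0↦3, 1↦4}  → |V|=4 |E|=3  E = 0-q->1 0-q->3 1-p->0
normal form: no rule applies after step 4
NF edges: [(0, 1, 'q'), (0, 3, 'q'), (1, 0, 'p')]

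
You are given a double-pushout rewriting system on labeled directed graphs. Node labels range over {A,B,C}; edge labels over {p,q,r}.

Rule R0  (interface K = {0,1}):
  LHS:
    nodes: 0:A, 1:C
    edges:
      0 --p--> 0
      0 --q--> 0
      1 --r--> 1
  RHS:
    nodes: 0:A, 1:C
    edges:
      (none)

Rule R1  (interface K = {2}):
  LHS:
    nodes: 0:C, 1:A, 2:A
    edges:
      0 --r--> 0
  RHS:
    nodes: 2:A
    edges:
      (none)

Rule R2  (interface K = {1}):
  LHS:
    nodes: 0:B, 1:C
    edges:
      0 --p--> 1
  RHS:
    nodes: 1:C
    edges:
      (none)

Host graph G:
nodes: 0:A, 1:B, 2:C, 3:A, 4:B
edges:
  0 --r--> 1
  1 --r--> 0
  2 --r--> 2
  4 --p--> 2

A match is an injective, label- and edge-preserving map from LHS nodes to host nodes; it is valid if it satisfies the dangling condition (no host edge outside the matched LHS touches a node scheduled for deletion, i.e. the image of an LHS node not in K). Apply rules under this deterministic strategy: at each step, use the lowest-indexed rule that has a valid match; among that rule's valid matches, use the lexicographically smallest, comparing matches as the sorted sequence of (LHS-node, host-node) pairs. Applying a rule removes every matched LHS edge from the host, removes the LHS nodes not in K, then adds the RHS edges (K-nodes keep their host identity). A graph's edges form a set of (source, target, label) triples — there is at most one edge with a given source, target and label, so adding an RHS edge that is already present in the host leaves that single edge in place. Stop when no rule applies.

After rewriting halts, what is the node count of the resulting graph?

initial: |V|=5 |E|=4  E = 0-r->1 1-r->0 2-r->2 4-p->2
step 1: apply R2 at {0↦4, 1↦2}  → |V|=4 |E|=3  E = 0-r->1 1-r->0 2-r->2
step 2: apply R1 at {0↦2, 1↦3, 2↦0}  → |V|=2 |E|=2  E = 0-r->1 1-r->0
final graph: no rule applies after step 2
NF nodes: {0:A, 1:B}

Answer: 2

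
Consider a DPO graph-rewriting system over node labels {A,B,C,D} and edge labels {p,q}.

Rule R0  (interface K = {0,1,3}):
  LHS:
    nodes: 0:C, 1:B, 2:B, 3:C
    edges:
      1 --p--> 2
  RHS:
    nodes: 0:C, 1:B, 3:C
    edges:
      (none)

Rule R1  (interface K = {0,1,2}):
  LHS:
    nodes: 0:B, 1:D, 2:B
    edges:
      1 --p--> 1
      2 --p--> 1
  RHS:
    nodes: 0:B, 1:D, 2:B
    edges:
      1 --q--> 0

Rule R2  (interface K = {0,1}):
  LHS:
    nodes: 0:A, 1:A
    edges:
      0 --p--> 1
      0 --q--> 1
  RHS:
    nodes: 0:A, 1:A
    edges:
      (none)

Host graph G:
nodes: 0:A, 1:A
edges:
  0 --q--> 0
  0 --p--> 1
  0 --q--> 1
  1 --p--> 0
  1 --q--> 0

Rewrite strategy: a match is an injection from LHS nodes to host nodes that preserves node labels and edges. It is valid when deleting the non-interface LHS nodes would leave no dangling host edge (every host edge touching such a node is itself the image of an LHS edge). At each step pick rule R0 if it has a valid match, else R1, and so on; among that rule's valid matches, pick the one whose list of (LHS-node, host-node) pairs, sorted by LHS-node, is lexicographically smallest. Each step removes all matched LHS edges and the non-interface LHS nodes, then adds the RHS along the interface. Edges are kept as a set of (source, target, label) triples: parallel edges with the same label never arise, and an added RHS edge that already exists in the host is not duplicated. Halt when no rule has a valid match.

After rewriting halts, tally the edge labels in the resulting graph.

Answer: q:1

Rewrite trace:
start.  V:2 E:5  edges: 0-q->0 0-p->1 0-q->1 1-p->0 1-q->0
1. fire R2 via {0↦0, 1↦1}  →  V:2 E:3  edges: 0-q->0 1-p->0 1-q->0
2. fire R2 via {0↦1, 1↦0}  →  V:2 E:1  edges: 0-q->0
halt: no rule applies after step 2
NF edges: [(0, 0, 'q')]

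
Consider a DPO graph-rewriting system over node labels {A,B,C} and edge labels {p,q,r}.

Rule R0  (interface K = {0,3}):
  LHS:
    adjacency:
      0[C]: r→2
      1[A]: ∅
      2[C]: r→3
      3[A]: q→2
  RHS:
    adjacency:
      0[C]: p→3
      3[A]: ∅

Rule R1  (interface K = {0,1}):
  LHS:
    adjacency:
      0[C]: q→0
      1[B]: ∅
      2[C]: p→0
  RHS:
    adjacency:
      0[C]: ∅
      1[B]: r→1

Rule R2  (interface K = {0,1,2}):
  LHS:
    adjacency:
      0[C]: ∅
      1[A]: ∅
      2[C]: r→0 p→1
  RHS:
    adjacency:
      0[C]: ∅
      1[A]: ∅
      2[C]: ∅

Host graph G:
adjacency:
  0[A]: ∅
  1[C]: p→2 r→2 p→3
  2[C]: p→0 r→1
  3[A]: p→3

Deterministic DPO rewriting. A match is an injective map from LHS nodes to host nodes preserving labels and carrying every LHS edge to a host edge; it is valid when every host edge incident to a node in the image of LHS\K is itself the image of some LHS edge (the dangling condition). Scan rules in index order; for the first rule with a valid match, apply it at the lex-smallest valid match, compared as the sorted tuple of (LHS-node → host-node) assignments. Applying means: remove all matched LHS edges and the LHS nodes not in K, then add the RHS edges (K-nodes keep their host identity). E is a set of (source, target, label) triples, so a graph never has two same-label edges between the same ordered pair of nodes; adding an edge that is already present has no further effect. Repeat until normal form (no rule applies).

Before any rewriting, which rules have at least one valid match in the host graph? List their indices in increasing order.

R0: no valid match — LHS pattern not found
R1: no valid match — LHS pattern not found
R2: 2 valid matches — {0↦1, 1↦0, 2↦2}, {0↦2, 1↦3, 2↦1}

Answer: [R2]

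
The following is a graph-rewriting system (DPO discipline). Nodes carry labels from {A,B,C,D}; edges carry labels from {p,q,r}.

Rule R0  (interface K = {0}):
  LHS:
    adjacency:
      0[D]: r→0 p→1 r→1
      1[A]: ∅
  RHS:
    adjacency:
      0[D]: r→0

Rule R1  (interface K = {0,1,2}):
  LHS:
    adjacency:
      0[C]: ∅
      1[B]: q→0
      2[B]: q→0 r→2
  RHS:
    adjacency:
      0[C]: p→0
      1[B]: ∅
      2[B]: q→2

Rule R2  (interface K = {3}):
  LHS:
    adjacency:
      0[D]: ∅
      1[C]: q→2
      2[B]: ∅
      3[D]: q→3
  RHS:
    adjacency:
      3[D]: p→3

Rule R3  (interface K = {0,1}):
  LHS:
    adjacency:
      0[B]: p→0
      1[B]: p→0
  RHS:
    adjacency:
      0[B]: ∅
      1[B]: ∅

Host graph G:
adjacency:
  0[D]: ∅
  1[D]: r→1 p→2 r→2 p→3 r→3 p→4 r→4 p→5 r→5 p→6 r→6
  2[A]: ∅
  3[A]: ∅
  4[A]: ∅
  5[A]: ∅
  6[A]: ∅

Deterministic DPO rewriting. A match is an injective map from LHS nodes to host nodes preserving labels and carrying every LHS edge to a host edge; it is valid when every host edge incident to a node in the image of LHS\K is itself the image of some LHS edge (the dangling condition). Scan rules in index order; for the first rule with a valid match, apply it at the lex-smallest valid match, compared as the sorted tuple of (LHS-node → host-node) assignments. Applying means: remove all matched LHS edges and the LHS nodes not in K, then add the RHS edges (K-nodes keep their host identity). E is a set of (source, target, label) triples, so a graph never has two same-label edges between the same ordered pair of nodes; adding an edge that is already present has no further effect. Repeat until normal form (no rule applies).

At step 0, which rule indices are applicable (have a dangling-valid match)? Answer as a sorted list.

R0: 5 valid matches — {0↦1, 1↦2}, {0↦1, 1↦3}, {0↦1, 1↦4} (+2 more)
R1: no valid match — LHS pattern not found
R2: no valid match — LHS pattern not found
R3: no valid match — LHS pattern not found

Answer: [R0]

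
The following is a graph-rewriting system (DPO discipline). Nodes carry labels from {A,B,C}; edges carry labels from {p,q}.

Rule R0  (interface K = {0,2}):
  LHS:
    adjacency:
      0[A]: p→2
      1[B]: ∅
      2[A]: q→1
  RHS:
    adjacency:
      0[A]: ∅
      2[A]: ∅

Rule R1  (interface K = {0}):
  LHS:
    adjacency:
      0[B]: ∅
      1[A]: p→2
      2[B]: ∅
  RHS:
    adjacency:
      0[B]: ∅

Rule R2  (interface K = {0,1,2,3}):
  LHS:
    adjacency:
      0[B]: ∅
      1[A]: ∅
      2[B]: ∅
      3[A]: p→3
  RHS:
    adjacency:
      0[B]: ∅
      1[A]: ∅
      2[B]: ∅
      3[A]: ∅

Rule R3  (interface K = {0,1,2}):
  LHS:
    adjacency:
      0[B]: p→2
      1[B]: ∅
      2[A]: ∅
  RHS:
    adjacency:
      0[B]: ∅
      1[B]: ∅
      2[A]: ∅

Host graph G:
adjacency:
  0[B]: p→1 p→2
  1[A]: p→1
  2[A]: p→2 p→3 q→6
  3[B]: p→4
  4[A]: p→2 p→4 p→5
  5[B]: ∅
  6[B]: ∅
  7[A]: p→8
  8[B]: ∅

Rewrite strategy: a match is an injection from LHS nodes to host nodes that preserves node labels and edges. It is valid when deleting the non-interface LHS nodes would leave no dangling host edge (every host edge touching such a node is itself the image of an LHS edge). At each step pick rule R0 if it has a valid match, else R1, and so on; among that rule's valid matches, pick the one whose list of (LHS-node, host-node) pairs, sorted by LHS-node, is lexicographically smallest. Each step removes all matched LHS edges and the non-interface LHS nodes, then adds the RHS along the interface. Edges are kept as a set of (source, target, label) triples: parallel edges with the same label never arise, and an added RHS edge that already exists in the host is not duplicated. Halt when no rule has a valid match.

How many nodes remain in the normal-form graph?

Answer: 2

Rewrite trace:
initial: |V|=9 |E|=11  E = 0-p->1 0-p->2 1-p->1 2-p->2 2-p->3 2-q->6 3-p->4 4-p->2 4-p->4 4-p->5 7-p->8
step 1: apply R0 at {0↦4, 1↦6, 2↦2}  → |V|=8 |E|=9  E = 0-p->1 0-p->2 1-p->1 2-p->2 2-p->3 3-p->4 4-p->4 4-p->5 7-p->8
step 2: apply R1 at {0↦0, 1↦7, 2↦8}  → |V|=6 |E|=8  E = 0-p->1 0-p->2 1-p->1 2-p->2 2-p->3 3-p->4 4-p->4 4-p->5
step 3: apply R2 at {0↦0, 1↦1, 2↦3, 3↦2}  → |V|=6 |E|=7  E = 0-p->1 0-p->2 1-p->1 2-p->3 3-p->4 4-p->4 4-p->5
step 4: apply R2 at {0↦0, 1↦1, 2↦3, 3↦4}  → |V|=6 |E|=6  E = 0-p->1 0-p->2 1-p->1 2-p->3 3-p->4 4-p->5
step 5: apply R2 at {0↦0, 1↦2, 2↦3, 3↦1}  → |V|=6 |E|=5  E = 0-p->1 0-p->2 2-p->3 3-p->4 4-p->5
step 6: apply R3 at {0↦0, 1↦3, 2↦1}  → |V|=6 |E|=4  E = 0-p->2 2-p->3 3-p->4 4-p->5
step 7: apply R3 at {0↦0, 1↦3, 2↦2}  → |V|=6 |E|=3  E = 2-p->3 3-p->4 4-p->5
step 8: apply R3 at {0↦3, 1↦0, 2↦4}  → |V|=6 |E|=2  E = 2-p->3 4-p->5
step 9: apply R1 at {0↦0, 1↦2, 2↦3}  → |V|=4 |E|=1  E = 4-p->5
step 10: apply R1 at {0↦0, 1↦4, 2↦5}  → |V|=2 |E|=0  E = ∅
final graph: no rule applies after step 10
NF nodes: {0:B, 1:A}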